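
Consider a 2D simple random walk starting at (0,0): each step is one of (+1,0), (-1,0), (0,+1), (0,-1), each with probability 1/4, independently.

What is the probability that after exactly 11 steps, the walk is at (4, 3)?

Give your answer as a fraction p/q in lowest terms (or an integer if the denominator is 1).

Let h be the number of horizontal steps (so 11-h are vertical). To end at (4,3) need (h+4)/2 right-steps and ((11-h)+3)/2 up-steps.
Sum over h with 4 ≤ h ≤ 8, h ≡ 0 (mod 2), 11-h ≡ 1 (mod 2):
h=4: C(11,4)·C(4,4)·C(7,5) = 330·1·21 = 6930
h=6: C(11,6)·C(6,5)·C(5,4) = 462·6·5 = 13860
h=8: C(11,8)·C(8,6)·C(3,3) = 165·28·1 = 4620
Total favorable: 25410
Total paths: 4^11 = 4194304
P = 25410/4194304 = 12705/2097152

Answer: 12705/2097152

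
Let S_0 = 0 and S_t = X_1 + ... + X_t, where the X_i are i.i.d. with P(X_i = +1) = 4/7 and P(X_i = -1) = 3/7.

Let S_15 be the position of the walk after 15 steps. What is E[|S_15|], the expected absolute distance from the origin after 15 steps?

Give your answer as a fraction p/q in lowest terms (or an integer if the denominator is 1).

Answer: 2429383830135/678223072849

Derivation:
S_15 takes values m ≡ 1 (mod 2) with |m| ≤ 15; P(S_15=m) = C(15,(15+m)/2) · (4/7)^((15+m)/2) · (3/7)^((15-m)/2).
Distribution: P(S=-15)=14348907/4747561509943, P(S=-13)=286978140/4747561509943, P(S=-11)=382637520/678223072849, P(S=-9)=2210794560/678223072849, P(S=-7)=8843178240/678223072849, P(S=-5)=25939989504/678223072849, P(S=-3)=57644421120/678223072849, P(S=-1)=691733053440/4747561509943, P(S=1)=922310737920/4747561509943, P(S=3)=136638627840/678223072849, P(S=5)=109310902272/678223072849, P(S=7)=66249031680/678223072849, P(S=9)=29444014080/678223072849, P(S=11)=9059696640/678223072849, P(S=13)=12079595520/4747561509943, P(S=15)=1073741824/4747561509943
E[|S_15|] = Σ_m |m|·P(S_15=m) = 2429383830135/678223072849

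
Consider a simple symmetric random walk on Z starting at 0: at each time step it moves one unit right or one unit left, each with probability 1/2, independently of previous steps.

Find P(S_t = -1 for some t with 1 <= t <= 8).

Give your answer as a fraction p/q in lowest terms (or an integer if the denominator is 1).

Answer: 93/128

Derivation:
Count via complement. Let g(t,s) = #length-t paths at position s with S_1..S_t all ≠ -1.
g(t,s) = g(t-1,s-1) + g(t-1,s+1) for s ≠ -1; g(t,-1) = 0.
t=0: g(0,0)=1
t=1: g(1,1)=1
t=2: g(2,0)=1 g(2,2)=1
t=3: g(3,1)=2 g(3,3)=1
t=4: g(4,0)=2 g(4,2)=3 g(4,4)=1
t=5: g(5,1)=5 g(5,3)=4 g(5,5)=1
t=6: g(6,0)=5 g(6,2)=9 g(6,4)=5 g(6,6)=1
t=7: g(7,1)=14 g(7,3)=14 g(7,5)=6 g(7,7)=1
t=8: g(8,0)=14 g(8,2)=28 g(8,4)=20 g(8,6)=7 g(8,8)=1
Paths never hitting -1: Σ_s g(8,s) = 70
Paths hitting -1: 2^8 - 70 = 186
P = 186/256 = 93/128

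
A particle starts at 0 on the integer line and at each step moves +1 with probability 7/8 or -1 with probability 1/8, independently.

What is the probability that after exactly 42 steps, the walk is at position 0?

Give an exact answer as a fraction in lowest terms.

Answer: 37580213697340198592833260135/10633823966279326983230456482242756608

Derivation:
To be at 0 after 42 steps: need exactly 21 steps of +1 and 21 of -1.
Number of such sequences: C(42,21) = 538257874440
Each has probability (7/8)^21 · (1/8)^21 = 558545864083284007/85070591730234615865843651857942052864
P = 538257874440 · 558545864083284007/85070591730234615865843651857942052864 = 37580213697340198592833260135/10633823966279326983230456482242756608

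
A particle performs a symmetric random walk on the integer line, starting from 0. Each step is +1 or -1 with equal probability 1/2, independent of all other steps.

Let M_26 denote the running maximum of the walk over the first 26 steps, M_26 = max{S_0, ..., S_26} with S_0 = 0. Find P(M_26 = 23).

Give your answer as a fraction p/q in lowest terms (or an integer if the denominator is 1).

Let M_26 = max(S_0,...,S_26). Use the reflection principle: for j ≥ 1, #{paths with M_26 ≥ j} = #{S_26 ≥ j} + #{S_26 ≥ j+1}.
By reflection, #{M_26 ≥ 23} = #{S_26 ≥ 23} + #{S_26 ≥ 24} = 27 + 27 = 54.
#{M_26 ≥ 24} = #{S_26 ≥ 24} + #{S_26 ≥ 25} = 27 + 1 = 28.
#{M_26 = 23} = 54 - 28 = 26.
P(M_26 = 23) = 26/67108864 = 13/33554432

Answer: 13/33554432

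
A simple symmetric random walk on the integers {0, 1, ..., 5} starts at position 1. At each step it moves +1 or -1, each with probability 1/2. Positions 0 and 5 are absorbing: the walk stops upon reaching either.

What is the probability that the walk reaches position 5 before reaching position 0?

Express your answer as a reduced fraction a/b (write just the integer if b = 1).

Symmetric walk (p = 1/2): the harmonic-function argument gives P(hit 5 before 0 | start at 1) = a/N.
P = 1/5 = 1/5

Answer: 1/5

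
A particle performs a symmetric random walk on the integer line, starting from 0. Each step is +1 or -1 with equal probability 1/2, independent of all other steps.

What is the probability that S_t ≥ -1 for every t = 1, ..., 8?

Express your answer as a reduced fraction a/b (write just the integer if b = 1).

Answer: 63/128

Derivation:
Let f(t,s) = #length-t paths at position s with S_1..S_t all ≥ -1.
f(t,s) = f(t-1,s-1) + f(t-1,s+1) for s ≥ -1; f(t,s) = 0 for s < -1.
t=0: f(0,0)=1
t=1: f(1,-1)=1 f(1,1)=1
t=2: f(2,0)=2 f(2,2)=1
t=3: f(3,-1)=2 f(3,1)=3 f(3,3)=1
t=4: f(4,0)=5 f(4,2)=4 f(4,4)=1
t=5: f(5,-1)=5 f(5,1)=9 f(5,3)=5 f(5,5)=1
t=6: f(6,0)=14 f(6,2)=14 f(6,4)=6 f(6,6)=1
t=7: f(7,-1)=14 f(7,1)=28 f(7,3)=20 f(7,5)=7 f(7,7)=1
t=8: f(8,0)=42 f(8,2)=48 f(8,4)=27 f(8,6)=8 f(8,8)=1
Σ_s f(8,s) = 126
P = 126/256 = 63/128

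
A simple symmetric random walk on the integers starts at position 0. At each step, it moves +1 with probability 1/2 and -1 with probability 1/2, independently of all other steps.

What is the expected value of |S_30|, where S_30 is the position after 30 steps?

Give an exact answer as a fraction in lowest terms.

S_30 takes values m ≡ 0 (mod 2) with |m| ≤ 30; P(S_30=m) = C(30,(30+m)/2)/2^30.
Total paths: 2^30 = 1073741824
Distribution: P(S=-30)=1/1073741824, P(S=-28)=30/1073741824, P(S=-26)=435/1073741824, P(S=-24)=4060/1073741824, P(S=-22)=27405/1073741824, P(S=-20)=142506/1073741824, P(S=-18)=593775/1073741824, P(S=-16)=2035800/1073741824, P(S=-14)=5852925/1073741824, P(S=-12)=14307150/1073741824, P(S=-10)=30045015/1073741824, P(S=-8)=54627300/1073741824, P(S=-6)=86493225/1073741824, P(S=-4)=119759850/1073741824, P(S=-2)=145422675/1073741824, P(S=0)=155117520/1073741824, P(S=2)=145422675/1073741824, P(S=4)=119759850/1073741824, P(S=6)=86493225/1073741824, P(S=8)=54627300/1073741824, P(S=10)=30045015/1073741824, P(S=12)=14307150/1073741824, P(S=14)=5852925/1073741824, P(S=16)=2035800/1073741824, P(S=18)=593775/1073741824, P(S=20)=142506/1073741824, P(S=22)=27405/1073741824, P(S=24)=4060/1073741824, P(S=26)=435/1073741824, P(S=28)=30/1073741824, P(S=30)=1/1073741824
E[|S_30|] = Σ_m |m|·P(S_30=m) = 4653525600/1073741824 = 145422675/33554432

Answer: 145422675/33554432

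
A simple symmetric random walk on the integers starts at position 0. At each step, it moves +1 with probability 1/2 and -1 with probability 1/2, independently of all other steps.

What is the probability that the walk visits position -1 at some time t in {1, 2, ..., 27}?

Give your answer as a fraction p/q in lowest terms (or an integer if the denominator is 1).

Count via complement. Let g(t,s) = #length-t paths at position s with S_1..S_t all ≠ -1.
g(t,s) = g(t-1,s-1) + g(t-1,s+1) for s ≠ -1; g(t,-1) = 0.
t=0: g(0,0)=1
t=1: g(1,1)=1
t=2: g(2,0)=1 g(2,2)=1
t=3: g(3,1)=2 g(3,3)=1
t=4: g(4,0)=2 g(4,2)=3 g(4,4)=1
t=5: g(5,1)=5 g(5,3)=4 g(5,5)=1
t=6: g(6,0)=5 g(6,2)=9 g(6,4)=5 g(6,6)=1
t=7: g(7,1)=14 g(7,3)=14 g(7,5)=6 g(7,7)=1
t=8: g(8,0)=14 g(8,2)=28 g(8,4)=20 g(8,6)=7 g(8,8)=1
t=9: g(9,1)=42 g(9,3)=48 g(9,5)=27 g(9,7)=8 g(9,9)=1
t=10: g(10,0)=42 g(10,2)=90 g(10,4)=75 g(10,6)=35 g(10,8)=9 g(10,10)=1
t=11: g(11,1)=132 g(11,3)=165 g(11,5)=110 g(11,7)=44 g(11,9)=10 g(11,11)=1
t=12: g(12,0)=132 g(12,2)=297 g(12,4)=275 g(12,6)=154 g(12,8)=54 g(12,10)=11 g(12,12)=1
t=13: g(13,1)=429 g(13,3)=572 g(13,5)=429 g(13,7)=208 g(13,9)=65 g(13,11)=12 g(13,13)=1
t=14: g(14,0)=429 g(14,2)=1001 g(14,4)=1001 g(14,6)=637 g(14,8)=273 g(14,10)=77 g(14,12)=13 g(14,14)=1
t=15: g(15,1)=1430 g(15,3)=2002 g(15,5)=1638 g(15,7)=910 g(15,9)=350 g(15,11)=90 g(15,13)=14 g(15,15)=1
t=16: g(16,0)=1430 g(16,2)=3432 g(16,4)=3640 g(16,6)=2548 g(16,8)=1260 g(16,10)=440 g(16,12)=104 g(16,14)=15 g(16,16)=1
t=17: g(17,1)=4862 g(17,3)=7072 g(17,5)=6188 g(17,7)=3808 g(17,9)=1700 g(17,11)=544 g(17,13)=119 g(17,15)=16 g(17,17)=1
t=18: g(18,0)=4862 g(18,2)=11934 g(18,4)=13260 g(18,6)=9996 g(18,8)=5508 g(18,10)=2244 g(18,12)=663 g(18,14)=135 g(18,16)=17 g(18,18)=1
t=19: g(19,1)=16796 g(19,3)=25194 g(19,5)=23256 g(19,7)=15504 g(19,9)=7752 g(19,11)=2907 g(19,13)=798 g(19,15)=152 g(19,17)=18 g(19,19)=1
t=20: g(20,0)=16796 g(20,2)=41990 g(20,4)=48450 g(20,6)=38760 g(20,8)=23256 g(20,10)=10659 g(20,12)=3705 g(20,14)=950 g(20,16)=170 g(20,18)=19 g(20,20)=1
t=21: g(21,1)=58786 g(21,3)=90440 g(21,5)=87210 g(21,7)=62016 g(21,9)=33915 g(21,11)=14364 g(21,13)=4655 g(21,15)=1120 g(21,17)=189 g(21,19)=20 g(21,21)=1
t=22: g(22,0)=58786 g(22,2)=149226 g(22,4)=177650 g(22,6)=149226 g(22,8)=95931 g(22,10)=48279 g(22,12)=19019 g(22,14)=5775 g(22,16)=1309 g(22,18)=209 g(22,20)=21 g(22,22)=1
t=23: g(23,1)=208012 g(23,3)=326876 g(23,5)=326876 g(23,7)=245157 g(23,9)=144210 g(23,11)=67298 g(23,13)=24794 g(23,15)=7084 g(23,17)=1518 g(23,19)=230 g(23,21)=22 g(23,23)=1
t=24: g(24,0)=208012 g(24,2)=534888 g(24,4)=653752 g(24,6)=572033 g(24,8)=389367 g(24,10)=211508 g(24,12)=92092 g(24,14)=31878 g(24,16)=8602 g(24,18)=1748 g(24,20)=252 g(24,22)=23 g(24,24)=1
t=25: g(25,1)=742900 g(25,3)=1188640 g(25,5)=1225785 g(25,7)=961400 g(25,9)=600875 g(25,11)=303600 g(25,13)=123970 g(25,15)=40480 g(25,17)=10350 g(25,19)=2000 g(25,21)=275 g(25,23)=24 g(25,25)=1
t=26: g(26,0)=742900 g(26,2)=1931540 g(26,4)=2414425 g(26,6)=2187185 g(26,8)=1562275 g(26,10)=904475 g(26,12)=427570 g(26,14)=164450 g(26,16)=50830 g(26,18)=12350 g(26,20)=2275 g(26,22)=299 g(26,24)=25 g(26,26)=1
t=27: g(27,1)=2674440 g(27,3)=4345965 g(27,5)=4601610 g(27,7)=3749460 g(27,9)=2466750 g(27,11)=1332045 g(27,13)=592020 g(27,15)=215280 g(27,17)=63180 g(27,19)=14625 g(27,21)=2574 g(27,23)=324 g(27,25)=26 g(27,27)=1
Paths never hitting -1: Σ_s g(27,s) = 20058300
Paths hitting -1: 2^27 - 20058300 = 114159428
P = 114159428/134217728 = 28539857/33554432

Answer: 28539857/33554432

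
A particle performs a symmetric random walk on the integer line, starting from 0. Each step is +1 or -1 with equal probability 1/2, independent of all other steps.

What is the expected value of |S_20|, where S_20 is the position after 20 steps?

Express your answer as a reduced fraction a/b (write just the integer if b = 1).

Answer: 230945/65536

Derivation:
S_20 takes values m ≡ 0 (mod 2) with |m| ≤ 20; P(S_20=m) = C(20,(20+m)/2)/2^20.
Total paths: 2^20 = 1048576
Distribution: P(S=-20)=1/1048576, P(S=-18)=20/1048576, P(S=-16)=190/1048576, P(S=-14)=1140/1048576, P(S=-12)=4845/1048576, P(S=-10)=15504/1048576, P(S=-8)=38760/1048576, P(S=-6)=77520/1048576, P(S=-4)=125970/1048576, P(S=-2)=167960/1048576, P(S=0)=184756/1048576, P(S=2)=167960/1048576, P(S=4)=125970/1048576, P(S=6)=77520/1048576, P(S=8)=38760/1048576, P(S=10)=15504/1048576, P(S=12)=4845/1048576, P(S=14)=1140/1048576, P(S=16)=190/1048576, P(S=18)=20/1048576, P(S=20)=1/1048576
E[|S_20|] = Σ_m |m|·P(S_20=m) = 3695120/1048576 = 230945/65536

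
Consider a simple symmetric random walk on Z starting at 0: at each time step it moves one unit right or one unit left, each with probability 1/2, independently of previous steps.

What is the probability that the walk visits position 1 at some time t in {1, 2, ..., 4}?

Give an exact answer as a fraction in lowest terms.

Answer: 5/8

Derivation:
Count via complement. Let g(t,s) = #length-t paths at position s with S_1..S_t all ≠ 1.
g(t,s) = g(t-1,s-1) + g(t-1,s+1) for s ≠ 1; g(t,1) = 0.
t=0: g(0,0)=1
t=1: g(1,-1)=1
t=2: g(2,-2)=1 g(2,0)=1
t=3: g(3,-3)=1 g(3,-1)=2
t=4: g(4,-4)=1 g(4,-2)=3 g(4,0)=2
Paths never hitting 1: Σ_s g(4,s) = 6
Paths hitting 1: 2^4 - 6 = 10
P = 10/16 = 5/8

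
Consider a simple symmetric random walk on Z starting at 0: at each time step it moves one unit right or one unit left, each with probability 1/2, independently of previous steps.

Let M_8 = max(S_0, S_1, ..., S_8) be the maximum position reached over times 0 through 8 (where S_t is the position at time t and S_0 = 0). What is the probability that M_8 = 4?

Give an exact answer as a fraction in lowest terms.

Let M_8 = max(S_0,...,S_8). Use the reflection principle: for j ≥ 1, #{paths with M_8 ≥ j} = #{S_8 ≥ j} + #{S_8 ≥ j+1}.
By reflection, #{M_8 ≥ 4} = #{S_8 ≥ 4} + #{S_8 ≥ 5} = 37 + 9 = 46.
#{M_8 ≥ 5} = #{S_8 ≥ 5} + #{S_8 ≥ 6} = 9 + 9 = 18.
#{M_8 = 4} = 46 - 18 = 28.
P(M_8 = 4) = 28/256 = 7/64

Answer: 7/64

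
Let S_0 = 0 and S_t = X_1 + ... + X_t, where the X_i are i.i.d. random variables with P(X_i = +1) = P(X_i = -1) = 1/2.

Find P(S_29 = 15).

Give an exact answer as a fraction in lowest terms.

Answer: 390195/134217728

Derivation:
To reach position 15 after 29 steps: need 22 steps of +1 and 7 of -1.
Favorable paths: C(29,22) = 1560780
Total paths: 2^29 = 536870912
P = 1560780/536870912 = 390195/134217728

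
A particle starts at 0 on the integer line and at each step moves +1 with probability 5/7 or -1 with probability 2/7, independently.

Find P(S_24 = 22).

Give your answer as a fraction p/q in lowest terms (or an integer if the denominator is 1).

To reach position 22 after 24 steps: need 23 steps of +1 and 1 step of -1.
Number of such sequences: C(24,23) = 24
Each has probability (5/7)^23 · (2/7)^1 = 23841857910156250/191581231380566414401
P = 24 · 23841857910156250/191581231380566414401 = 572204589843750000/191581231380566414401

Answer: 572204589843750000/191581231380566414401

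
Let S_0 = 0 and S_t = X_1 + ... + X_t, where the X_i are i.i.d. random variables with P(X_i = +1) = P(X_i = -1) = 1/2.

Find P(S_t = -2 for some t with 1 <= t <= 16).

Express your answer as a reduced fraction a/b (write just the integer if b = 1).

Answer: 20613/32768

Derivation:
Count via complement. Let g(t,s) = #length-t paths at position s with S_1..S_t all ≠ -2.
g(t,s) = g(t-1,s-1) + g(t-1,s+1) for s ≠ -2; g(t,-2) = 0.
t=0: g(0,0)=1
t=1: g(1,-1)=1 g(1,1)=1
t=2: g(2,0)=2 g(2,2)=1
t=3: g(3,-1)=2 g(3,1)=3 g(3,3)=1
t=4: g(4,0)=5 g(4,2)=4 g(4,4)=1
t=5: g(5,-1)=5 g(5,1)=9 g(5,3)=5 g(5,5)=1
t=6: g(6,0)=14 g(6,2)=14 g(6,4)=6 g(6,6)=1
t=7: g(7,-1)=14 g(7,1)=28 g(7,3)=20 g(7,5)=7 g(7,7)=1
t=8: g(8,0)=42 g(8,2)=48 g(8,4)=27 g(8,6)=8 g(8,8)=1
t=9: g(9,-1)=42 g(9,1)=90 g(9,3)=75 g(9,5)=35 g(9,7)=9 g(9,9)=1
t=10: g(10,0)=132 g(10,2)=165 g(10,4)=110 g(10,6)=44 g(10,8)=10 g(10,10)=1
t=11: g(11,-1)=132 g(11,1)=297 g(11,3)=275 g(11,5)=154 g(11,7)=54 g(11,9)=11 g(11,11)=1
t=12: g(12,0)=429 g(12,2)=572 g(12,4)=429 g(12,6)=208 g(12,8)=65 g(12,10)=12 g(12,12)=1
t=13: g(13,-1)=429 g(13,1)=1001 g(13,3)=1001 g(13,5)=637 g(13,7)=273 g(13,9)=77 g(13,11)=13 g(13,13)=1
t=14: g(14,0)=1430 g(14,2)=2002 g(14,4)=1638 g(14,6)=910 g(14,8)=350 g(14,10)=90 g(14,12)=14 g(14,14)=1
t=15: g(15,-1)=1430 g(15,1)=3432 g(15,3)=3640 g(15,5)=2548 g(15,7)=1260 g(15,9)=440 g(15,11)=104 g(15,13)=15 g(15,15)=1
t=16: g(16,0)=4862 g(16,2)=7072 g(16,4)=6188 g(16,6)=3808 g(16,8)=1700 g(16,10)=544 g(16,12)=119 g(16,14)=16 g(16,16)=1
Paths never hitting -2: Σ_s g(16,s) = 24310
Paths hitting -2: 2^16 - 24310 = 41226
P = 41226/65536 = 20613/32768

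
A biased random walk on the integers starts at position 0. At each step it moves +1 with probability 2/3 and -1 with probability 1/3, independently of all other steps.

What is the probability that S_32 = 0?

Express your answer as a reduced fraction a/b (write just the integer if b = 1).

To be at 0 after 32 steps: need exactly 16 steps of +1 and 16 of -1.
Number of such sequences: C(32,16) = 601080390
Each has probability (2/3)^16 · (1/3)^16 = 65536/1853020188851841
P = 601080390 · 65536/1853020188851841 = 4376933826560/205891132094649

Answer: 4376933826560/205891132094649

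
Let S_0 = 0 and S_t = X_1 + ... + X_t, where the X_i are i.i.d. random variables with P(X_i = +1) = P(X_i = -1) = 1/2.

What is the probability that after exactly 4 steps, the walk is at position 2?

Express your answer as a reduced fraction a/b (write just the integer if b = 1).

To reach position 2 after 4 steps: need 3 steps of +1 and 1 of -1.
Favorable paths: C(4,3) = 4
Total paths: 2^4 = 16
P = 4/16 = 1/4

Answer: 1/4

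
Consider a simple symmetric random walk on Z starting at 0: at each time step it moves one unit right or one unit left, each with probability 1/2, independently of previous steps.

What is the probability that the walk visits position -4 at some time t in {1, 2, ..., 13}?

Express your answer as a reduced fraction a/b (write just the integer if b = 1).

Count via complement. Let g(t,s) = #length-t paths at position s with S_1..S_t all ≠ -4.
g(t,s) = g(t-1,s-1) + g(t-1,s+1) for s ≠ -4; g(t,-4) = 0.
t=0: g(0,0)=1
t=1: g(1,-1)=1 g(1,1)=1
t=2: g(2,-2)=1 g(2,0)=2 g(2,2)=1
t=3: g(3,-3)=1 g(3,-1)=3 g(3,1)=3 g(3,3)=1
t=4: g(4,-2)=4 g(4,0)=6 g(4,2)=4 g(4,4)=1
t=5: g(5,-3)=4 g(5,-1)=10 g(5,1)=10 g(5,3)=5 g(5,5)=1
t=6: g(6,-2)=14 g(6,0)=20 g(6,2)=15 g(6,4)=6 g(6,6)=1
t=7: g(7,-3)=14 g(7,-1)=34 g(7,1)=35 g(7,3)=21 g(7,5)=7 g(7,7)=1
t=8: g(8,-2)=48 g(8,0)=69 g(8,2)=56 g(8,4)=28 g(8,6)=8 g(8,8)=1
t=9: g(9,-3)=48 g(9,-1)=117 g(9,1)=125 g(9,3)=84 g(9,5)=36 g(9,7)=9 g(9,9)=1
t=10: g(10,-2)=165 g(10,0)=242 g(10,2)=209 g(10,4)=120 g(10,6)=45 g(10,8)=10 g(10,10)=1
t=11: g(11,-3)=165 g(11,-1)=407 g(11,1)=451 g(11,3)=329 g(11,5)=165 g(11,7)=55 g(11,9)=11 g(11,11)=1
t=12: g(12,-2)=572 g(12,0)=858 g(12,2)=780 g(12,4)=494 g(12,6)=220 g(12,8)=66 g(12,10)=12 g(12,12)=1
t=13: g(13,-3)=572 g(13,-1)=1430 g(13,1)=1638 g(13,3)=1274 g(13,5)=714 g(13,7)=286 g(13,9)=78 g(13,11)=13 g(13,13)=1
Paths never hitting -4: Σ_s g(13,s) = 6006
Paths hitting -4: 2^13 - 6006 = 2186
P = 2186/8192 = 1093/4096

Answer: 1093/4096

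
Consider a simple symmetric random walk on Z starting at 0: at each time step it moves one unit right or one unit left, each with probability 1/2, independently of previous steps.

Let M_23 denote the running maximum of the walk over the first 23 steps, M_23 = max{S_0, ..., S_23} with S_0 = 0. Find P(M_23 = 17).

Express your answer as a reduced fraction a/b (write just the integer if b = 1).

Let M_23 = max(S_0,...,S_23). Use the reflection principle: for j ≥ 1, #{paths with M_23 ≥ j} = #{S_23 ≥ j} + #{S_23 ≥ j+1}.
By reflection, #{M_23 ≥ 17} = #{S_23 ≥ 17} + #{S_23 ≥ 18} = 2048 + 277 = 2325.
#{M_23 ≥ 18} = #{S_23 ≥ 18} + #{S_23 ≥ 19} = 277 + 277 = 554.
#{M_23 = 17} = 2325 - 554 = 1771.
P(M_23 = 17) = 1771/8388608 = 1771/8388608

Answer: 1771/8388608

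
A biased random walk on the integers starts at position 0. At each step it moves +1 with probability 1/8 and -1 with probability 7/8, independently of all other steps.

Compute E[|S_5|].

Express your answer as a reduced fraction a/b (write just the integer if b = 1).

Answer: 7755/2048

Derivation:
S_5 takes values m ≡ 1 (mod 2) with |m| ≤ 5; P(S_5=m) = C(5,(5+m)/2) · (1/8)^((5+m)/2) · (7/8)^((5-m)/2).
Distribution: P(S=-5)=16807/32768, P(S=-3)=12005/32768, P(S=-1)=1715/16384, P(S=1)=245/16384, P(S=3)=35/32768, P(S=5)=1/32768
E[|S_5|] = Σ_m |m|·P(S_5=m) = 7755/2048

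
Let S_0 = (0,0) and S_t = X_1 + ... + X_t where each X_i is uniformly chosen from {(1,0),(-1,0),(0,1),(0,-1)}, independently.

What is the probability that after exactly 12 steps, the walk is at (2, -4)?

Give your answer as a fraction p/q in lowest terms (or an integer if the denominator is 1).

Let h be the number of horizontal steps (so 12-h are vertical). To end at (2,-4) need (h+2)/2 right-steps and ((12-h)-4)/2 up-steps.
Sum over h with 2 ≤ h ≤ 8, h ≡ 0 (mod 2), 12-h ≡ 0 (mod 2):
h=2: C(12,2)·C(2,2)·C(10,3) = 66·1·120 = 7920
h=4: C(12,4)·C(4,3)·C(8,2) = 495·4·28 = 55440
h=6: C(12,6)·C(6,4)·C(6,1) = 924·15·6 = 83160
h=8: C(12,8)·C(8,5)·C(4,0) = 495·56·1 = 27720
Total favorable: 174240
Total paths: 4^12 = 16777216
P = 174240/16777216 = 5445/524288

Answer: 5445/524288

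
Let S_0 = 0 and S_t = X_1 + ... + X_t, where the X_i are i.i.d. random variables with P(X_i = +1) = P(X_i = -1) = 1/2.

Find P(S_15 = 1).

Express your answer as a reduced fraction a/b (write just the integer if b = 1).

Answer: 6435/32768

Derivation:
To reach position 1 after 15 steps: need 8 steps of +1 and 7 of -1.
Favorable paths: C(15,8) = 6435
Total paths: 2^15 = 32768
P = 6435/32768 = 6435/32768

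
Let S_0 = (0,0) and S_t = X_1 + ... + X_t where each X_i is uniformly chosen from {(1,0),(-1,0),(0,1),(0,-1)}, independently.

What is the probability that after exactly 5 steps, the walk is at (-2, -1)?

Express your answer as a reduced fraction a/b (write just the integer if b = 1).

Answer: 25/512

Derivation:
Let h be the number of horizontal steps (so 5-h are vertical). To end at (-2,-1) need (h-2)/2 right-steps and ((5-h)-1)/2 up-steps.
Sum over h with 2 ≤ h ≤ 4, h ≡ 0 (mod 2), 5-h ≡ 1 (mod 2):
h=2: C(5,2)·C(2,0)·C(3,1) = 10·1·3 = 30
h=4: C(5,4)·C(4,1)·C(1,0) = 5·4·1 = 20
Total favorable: 50
Total paths: 4^5 = 1024
P = 50/1024 = 25/512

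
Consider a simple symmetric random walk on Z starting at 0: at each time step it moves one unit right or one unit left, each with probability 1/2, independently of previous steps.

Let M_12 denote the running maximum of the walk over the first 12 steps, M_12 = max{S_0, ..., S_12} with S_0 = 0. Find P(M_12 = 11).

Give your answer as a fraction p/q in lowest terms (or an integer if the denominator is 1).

Answer: 1/4096

Derivation:
Let M_12 = max(S_0,...,S_12). Use the reflection principle: for j ≥ 1, #{paths with M_12 ≥ j} = #{S_12 ≥ j} + #{S_12 ≥ j+1}.
By reflection, #{M_12 ≥ 11} = #{S_12 ≥ 11} + #{S_12 ≥ 12} = 1 + 1 = 2.
#{M_12 ≥ 12} = #{S_12 ≥ 12} + #{S_12 ≥ 13} = 1 + 0 = 1.
#{M_12 = 11} = 2 - 1 = 1.
P(M_12 = 11) = 1/4096 = 1/4096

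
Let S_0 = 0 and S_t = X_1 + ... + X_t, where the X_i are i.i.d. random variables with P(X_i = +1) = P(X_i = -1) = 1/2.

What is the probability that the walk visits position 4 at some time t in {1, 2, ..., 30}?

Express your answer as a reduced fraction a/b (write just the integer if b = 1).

Count via complement. Let g(t,s) = #length-t paths at position s with S_1..S_t all ≠ 4.
g(t,s) = g(t-1,s-1) + g(t-1,s+1) for s ≠ 4; g(t,4) = 0.
t=0: g(0,0)=1
t=1: g(1,-1)=1 g(1,1)=1
t=2: g(2,-2)=1 g(2,0)=2 g(2,2)=1
t=3: g(3,-3)=1 g(3,-1)=3 g(3,1)=3 g(3,3)=1
t=4: g(4,-4)=1 g(4,-2)=4 g(4,0)=6 g(4,2)=4
t=5: g(5,-5)=1 g(5,-3)=5 g(5,-1)=10 g(5,1)=10 g(5,3)=4
t=6: g(6,-6)=1 g(6,-4)=6 g(6,-2)=15 g(6,0)=20 g(6,2)=14
t=7: g(7,-7)=1 g(7,-5)=7 g(7,-3)=21 g(7,-1)=35 g(7,1)=34 g(7,3)=14
t=8: g(8,-8)=1 g(8,-6)=8 g(8,-4)=28 g(8,-2)=56 g(8,0)=69 g(8,2)=48
t=9: g(9,-9)=1 g(9,-7)=9 g(9,-5)=36 g(9,-3)=84 g(9,-1)=125 g(9,1)=117 g(9,3)=48
t=10: g(10,-10)=1 g(10,-8)=10 g(10,-6)=45 g(10,-4)=120 g(10,-2)=209 g(10,0)=242 g(10,2)=165
t=11: g(11,-11)=1 g(11,-9)=11 g(11,-7)=55 g(11,-5)=165 g(11,-3)=329 g(11,-1)=451 g(11,1)=407 g(11,3)=165
t=12: g(12,-12)=1 g(12,-10)=12 g(12,-8)=66 g(12,-6)=220 g(12,-4)=494 g(12,-2)=780 g(12,0)=858 g(12,2)=572
t=13: g(13,-13)=1 g(13,-11)=13 g(13,-9)=78 g(13,-7)=286 g(13,-5)=714 g(13,-3)=1274 g(13,-1)=1638 g(13,1)=1430 g(13,3)=572
t=14: g(14,-14)=1 g(14,-12)=14 g(14,-10)=91 g(14,-8)=364 g(14,-6)=1000 g(14,-4)=1988 g(14,-2)=2912 g(14,0)=3068 g(14,2)=2002
t=15: g(15,-15)=1 g(15,-13)=15 g(15,-11)=105 g(15,-9)=455 g(15,-7)=1364 g(15,-5)=2988 g(15,-3)=4900 g(15,-1)=5980 g(15,1)=5070 g(15,3)=2002
t=16: g(16,-16)=1 g(16,-14)=16 g(16,-12)=120 g(16,-10)=560 g(16,-8)=1819 g(16,-6)=4352 g(16,-4)=7888 g(16,-2)=10880 g(16,0)=11050 g(16,2)=7072
t=17: g(17,-17)=1 g(17,-15)=17 g(17,-13)=136 g(17,-11)=680 g(17,-9)=2379 g(17,-7)=6171 g(17,-5)=12240 g(17,-3)=18768 g(17,-1)=21930 g(17,1)=18122 g(17,3)=7072
t=18: g(18,-18)=1 g(18,-16)=18 g(18,-14)=153 g(18,-12)=816 g(18,-10)=3059 g(18,-8)=8550 g(18,-6)=18411 g(18,-4)=31008 g(18,-2)=40698 g(18,0)=40052 g(18,2)=25194
t=19: g(19,-19)=1 g(19,-17)=19 g(19,-15)=171 g(19,-13)=969 g(19,-11)=3875 g(19,-9)=11609 g(19,-7)=26961 g(19,-5)=49419 g(19,-3)=71706 g(19,-1)=80750 g(19,1)=65246 g(19,3)=25194
t=20: g(20,-20)=1 g(20,-18)=20 g(20,-16)=190 g(20,-14)=1140 g(20,-12)=4844 g(20,-10)=15484 g(20,-8)=38570 g(20,-6)=76380 g(20,-4)=121125 g(20,-2)=152456 g(20,0)=145996 g(20,2)=90440
t=21: g(21,-21)=1 g(21,-19)=21 g(21,-17)=210 g(21,-15)=1330 g(21,-13)=5984 g(21,-11)=20328 g(21,-9)=54054 g(21,-7)=114950 g(21,-5)=197505 g(21,-3)=273581 g(21,-1)=298452 g(21,1)=236436 g(21,3)=90440
t=22: g(22,-22)=1 g(22,-20)=22 g(22,-18)=231 g(22,-16)=1540 g(22,-14)=7314 g(22,-12)=26312 g(22,-10)=74382 g(22,-8)=169004 g(22,-6)=312455 g(22,-4)=471086 g(22,-2)=572033 g(22,0)=534888 g(22,2)=326876
t=23: g(23,-23)=1 g(23,-21)=23 g(23,-19)=253 g(23,-17)=1771 g(23,-15)=8854 g(23,-13)=33626 g(23,-11)=100694 g(23,-9)=243386 g(23,-7)=481459 g(23,-5)=783541 g(23,-3)=1043119 g(23,-1)=1106921 g(23,1)=861764 g(23,3)=326876
t=24: g(24,-24)=1 g(24,-22)=24 g(24,-20)=276 g(24,-18)=2024 g(24,-16)=10625 g(24,-14)=42480 g(24,-12)=134320 g(24,-10)=344080 g(24,-8)=724845 g(24,-6)=1265000 g(24,-4)=1826660 g(24,-2)=2150040 g(24,0)=1968685 g(24,2)=1188640
t=25: g(25,-25)=1 g(25,-23)=25 g(25,-21)=300 g(25,-19)=2300 g(25,-17)=12649 g(25,-15)=53105 g(25,-13)=176800 g(25,-11)=478400 g(25,-9)=1068925 g(25,-7)=1989845 g(25,-5)=3091660 g(25,-3)=3976700 g(25,-1)=4118725 g(25,1)=3157325 g(25,3)=1188640
t=26: g(26,-26)=1 g(26,-24)=26 g(26,-22)=325 g(26,-20)=2600 g(26,-18)=14949 g(26,-16)=65754 g(26,-14)=229905 g(26,-12)=655200 g(26,-10)=1547325 g(26,-8)=3058770 g(26,-6)=5081505 g(26,-4)=7068360 g(26,-2)=8095425 g(26,0)=7276050 g(26,2)=4345965
t=27: g(27,-27)=1 g(27,-25)=27 g(27,-23)=351 g(27,-21)=2925 g(27,-19)=17549 g(27,-17)=80703 g(27,-15)=295659 g(27,-13)=885105 g(27,-11)=2202525 g(27,-9)=4606095 g(27,-7)=8140275 g(27,-5)=12149865 g(27,-3)=15163785 g(27,-1)=15371475 g(27,1)=11622015 g(27,3)=4345965
t=28: g(28,-28)=1 g(28,-26)=28 g(28,-24)=378 g(28,-22)=3276 g(28,-20)=20474 g(28,-18)=98252 g(28,-16)=376362 g(28,-14)=1180764 g(28,-12)=3087630 g(28,-10)=6808620 g(28,-8)=12746370 g(28,-6)=20290140 g(28,-4)=27313650 g(28,-2)=30535260 g(28,0)=26993490 g(28,2)=15967980
t=29: g(29,-29)=1 g(29,-27)=29 g(29,-25)=406 g(29,-23)=3654 g(29,-21)=23750 g(29,-19)=118726 g(29,-17)=474614 g(29,-15)=1557126 g(29,-13)=4268394 g(29,-11)=9896250 g(29,-9)=19554990 g(29,-7)=33036510 g(29,-5)=47603790 g(29,-3)=57848910 g(29,-1)=57528750 g(29,1)=42961470 g(29,3)=15967980
t=30: g(30,-30)=1 g(30,-28)=30 g(30,-26)=435 g(30,-24)=4060 g(30,-22)=27404 g(30,-20)=142476 g(30,-18)=593340 g(30,-16)=2031740 g(30,-14)=5825520 g(30,-12)=14164644 g(30,-10)=29451240 g(30,-8)=52591500 g(30,-6)=80640300 g(30,-4)=105452700 g(30,-2)=115377660 g(30,0)=100490220 g(30,2)=58929450
Paths never hitting 4: Σ_s g(30,s) = 565722720
Paths hitting 4: 2^30 - 565722720 = 508019104
P = 508019104/1073741824 = 15875597/33554432

Answer: 15875597/33554432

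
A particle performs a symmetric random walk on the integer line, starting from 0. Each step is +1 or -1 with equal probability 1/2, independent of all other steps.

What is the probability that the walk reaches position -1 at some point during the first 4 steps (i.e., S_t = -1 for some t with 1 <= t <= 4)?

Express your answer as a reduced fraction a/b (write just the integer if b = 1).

Count via complement. Let g(t,s) = #length-t paths at position s with S_1..S_t all ≠ -1.
g(t,s) = g(t-1,s-1) + g(t-1,s+1) for s ≠ -1; g(t,-1) = 0.
t=0: g(0,0)=1
t=1: g(1,1)=1
t=2: g(2,0)=1 g(2,2)=1
t=3: g(3,1)=2 g(3,3)=1
t=4: g(4,0)=2 g(4,2)=3 g(4,4)=1
Paths never hitting -1: Σ_s g(4,s) = 6
Paths hitting -1: 2^4 - 6 = 10
P = 10/16 = 5/8

Answer: 5/8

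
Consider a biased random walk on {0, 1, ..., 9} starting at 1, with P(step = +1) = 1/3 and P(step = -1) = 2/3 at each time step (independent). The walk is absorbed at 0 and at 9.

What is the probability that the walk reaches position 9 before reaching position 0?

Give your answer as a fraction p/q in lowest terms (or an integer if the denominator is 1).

Biased walk: p = 1/3, q = 2/3, r = q/p = 2
Gambler's ruin: P(hit 9 before 0 | start at 1) = (1 - r^a)/(1 - r^N)
r^1 = 2; r^9 = 512
P = (1 - 2) / (1 - 512) = -1 / -511 = 1/511

Answer: 1/511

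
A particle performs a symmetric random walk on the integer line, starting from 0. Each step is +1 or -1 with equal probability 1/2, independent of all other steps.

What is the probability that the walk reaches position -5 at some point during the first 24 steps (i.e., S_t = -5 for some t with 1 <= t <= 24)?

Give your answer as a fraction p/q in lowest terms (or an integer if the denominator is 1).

Answer: 1289565/4194304

Derivation:
Count via complement. Let g(t,s) = #length-t paths at position s with S_1..S_t all ≠ -5.
g(t,s) = g(t-1,s-1) + g(t-1,s+1) for s ≠ -5; g(t,-5) = 0.
t=0: g(0,0)=1
t=1: g(1,-1)=1 g(1,1)=1
t=2: g(2,-2)=1 g(2,0)=2 g(2,2)=1
t=3: g(3,-3)=1 g(3,-1)=3 g(3,1)=3 g(3,3)=1
t=4: g(4,-4)=1 g(4,-2)=4 g(4,0)=6 g(4,2)=4 g(4,4)=1
t=5: g(5,-3)=5 g(5,-1)=10 g(5,1)=10 g(5,3)=5 g(5,5)=1
t=6: g(6,-4)=5 g(6,-2)=15 g(6,0)=20 g(6,2)=15 g(6,4)=6 g(6,6)=1
t=7: g(7,-3)=20 g(7,-1)=35 g(7,1)=35 g(7,3)=21 g(7,5)=7 g(7,7)=1
t=8: g(8,-4)=20 g(8,-2)=55 g(8,0)=70 g(8,2)=56 g(8,4)=28 g(8,6)=8 g(8,8)=1
t=9: g(9,-3)=75 g(9,-1)=125 g(9,1)=126 g(9,3)=84 g(9,5)=36 g(9,7)=9 g(9,9)=1
t=10: g(10,-4)=75 g(10,-2)=200 g(10,0)=251 g(10,2)=210 g(10,4)=120 g(10,6)=45 g(10,8)=10 g(10,10)=1
t=11: g(11,-3)=275 g(11,-1)=451 g(11,1)=461 g(11,3)=330 g(11,5)=165 g(11,7)=55 g(11,9)=11 g(11,11)=1
t=12: g(12,-4)=275 g(12,-2)=726 g(12,0)=912 g(12,2)=791 g(12,4)=495 g(12,6)=220 g(12,8)=66 g(12,10)=12 g(12,12)=1
t=13: g(13,-3)=1001 g(13,-1)=1638 g(13,1)=1703 g(13,3)=1286 g(13,5)=715 g(13,7)=286 g(13,9)=78 g(13,11)=13 g(13,13)=1
t=14: g(14,-4)=1001 g(14,-2)=2639 g(14,0)=3341 g(14,2)=2989 g(14,4)=2001 g(14,6)=1001 g(14,8)=364 g(14,10)=91 g(14,12)=14 g(14,14)=1
t=15: g(15,-3)=3640 g(15,-1)=5980 g(15,1)=6330 g(15,3)=4990 g(15,5)=3002 g(15,7)=1365 g(15,9)=455 g(15,11)=105 g(15,13)=15 g(15,15)=1
t=16: g(16,-4)=3640 g(16,-2)=9620 g(16,0)=12310 g(16,2)=11320 g(16,4)=7992 g(16,6)=4367 g(16,8)=1820 g(16,10)=560 g(16,12)=120 g(16,14)=16 g(16,16)=1
t=17: g(17,-3)=13260 g(17,-1)=21930 g(17,1)=23630 g(17,3)=19312 g(17,5)=12359 g(17,7)=6187 g(17,9)=2380 g(17,11)=680 g(17,13)=136 g(17,15)=17 g(17,17)=1
t=18: g(18,-4)=13260 g(18,-2)=35190 g(18,0)=45560 g(18,2)=42942 g(18,4)=31671 g(18,6)=18546 g(18,8)=8567 g(18,10)=3060 g(18,12)=816 g(18,14)=153 g(18,16)=18 g(18,18)=1
t=19: g(19,-3)=48450 g(19,-1)=80750 g(19,1)=88502 g(19,3)=74613 g(19,5)=50217 g(19,7)=27113 g(19,9)=11627 g(19,11)=3876 g(19,13)=969 g(19,15)=171 g(19,17)=19 g(19,19)=1
t=20: g(20,-4)=48450 g(20,-2)=129200 g(20,0)=169252 g(20,2)=163115 g(20,4)=124830 g(20,6)=77330 g(20,8)=38740 g(20,10)=15503 g(20,12)=4845 g(20,14)=1140 g(20,16)=190 g(20,18)=20 g(20,20)=1
t=21: g(21,-3)=177650 g(21,-1)=298452 g(21,1)=332367 g(21,3)=287945 g(21,5)=202160 g(21,7)=116070 g(21,9)=54243 g(21,11)=20348 g(21,13)=5985 g(21,15)=1330 g(21,17)=210 g(21,19)=21 g(21,21)=1
t=22: g(22,-4)=177650 g(22,-2)=476102 g(22,0)=630819 g(22,2)=620312 g(22,4)=490105 g(22,6)=318230 g(22,8)=170313 g(22,10)=74591 g(22,12)=26333 g(22,14)=7315 g(22,16)=1540 g(22,18)=231 g(22,20)=22 g(22,22)=1
t=23: g(23,-3)=653752 g(23,-1)=1106921 g(23,1)=1251131 g(23,3)=1110417 g(23,5)=808335 g(23,7)=488543 g(23,9)=244904 g(23,11)=100924 g(23,13)=33648 g(23,15)=8855 g(23,17)=1771 g(23,19)=253 g(23,21)=23 g(23,23)=1
t=24: g(24,-4)=653752 g(24,-2)=1760673 g(24,0)=2358052 g(24,2)=2361548 g(24,4)=1918752 g(24,6)=1296878 g(24,8)=733447 g(24,10)=345828 g(24,12)=134572 g(24,14)=42503 g(24,16)=10626 g(24,18)=2024 g(24,20)=276 g(24,22)=24 g(24,24)=1
Paths never hitting -5: Σ_s g(24,s) = 11618956
Paths hitting -5: 2^24 - 11618956 = 5158260
P = 5158260/16777216 = 1289565/4194304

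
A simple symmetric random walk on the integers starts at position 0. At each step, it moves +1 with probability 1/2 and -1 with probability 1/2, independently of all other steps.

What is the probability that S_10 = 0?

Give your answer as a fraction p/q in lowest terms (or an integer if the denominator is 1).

To return to 0 after 10 steps: need exactly 5 steps of +1 and 5 of -1.
Favorable paths: C(10,5) = 252
Total paths: 2^10 = 1024
P = 252/1024 = 63/256

Answer: 63/256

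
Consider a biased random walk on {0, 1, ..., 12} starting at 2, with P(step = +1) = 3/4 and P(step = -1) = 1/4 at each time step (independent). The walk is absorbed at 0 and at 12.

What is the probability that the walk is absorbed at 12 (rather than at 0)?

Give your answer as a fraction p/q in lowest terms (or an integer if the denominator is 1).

Biased walk: p = 3/4, q = 1/4, r = q/p = 1/3
Gambler's ruin: P(hit 12 before 0 | start at 2) = (1 - r^a)/(1 - r^N)
r^2 = 1/9; r^12 = 1/531441
P = (1 - 1/9) / (1 - 1/531441) = 8/9 / 531440/531441 = 59049/66430

Answer: 59049/66430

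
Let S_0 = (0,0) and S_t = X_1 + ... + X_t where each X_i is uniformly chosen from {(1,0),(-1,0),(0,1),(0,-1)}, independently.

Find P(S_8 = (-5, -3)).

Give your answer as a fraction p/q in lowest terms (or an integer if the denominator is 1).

Answer: 7/8192

Derivation:
Let h be the number of horizontal steps (so 8-h are vertical). To end at (-5,-3) need (h-5)/2 right-steps and ((8-h)-3)/2 up-steps.
Sum over h with 5 ≤ h ≤ 5, h ≡ 1 (mod 2), 8-h ≡ 1 (mod 2):
h=5: C(8,5)·C(5,0)·C(3,0) = 56·1·1 = 56
Total favorable: 56
Total paths: 4^8 = 65536
P = 56/65536 = 7/8192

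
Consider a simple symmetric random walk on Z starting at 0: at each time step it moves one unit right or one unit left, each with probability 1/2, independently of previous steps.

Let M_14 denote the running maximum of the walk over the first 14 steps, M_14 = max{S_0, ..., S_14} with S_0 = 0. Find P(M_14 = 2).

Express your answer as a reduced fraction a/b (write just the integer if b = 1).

Answer: 3003/16384

Derivation:
Let M_14 = max(S_0,...,S_14). Use the reflection principle: for j ≥ 1, #{paths with M_14 ≥ j} = #{S_14 ≥ j} + #{S_14 ≥ j+1}.
By reflection, #{M_14 ≥ 2} = #{S_14 ≥ 2} + #{S_14 ≥ 3} = 6476 + 3473 = 9949.
#{M_14 ≥ 3} = #{S_14 ≥ 3} + #{S_14 ≥ 4} = 3473 + 3473 = 6946.
#{M_14 = 2} = 9949 - 6946 = 3003.
P(M_14 = 2) = 3003/16384 = 3003/16384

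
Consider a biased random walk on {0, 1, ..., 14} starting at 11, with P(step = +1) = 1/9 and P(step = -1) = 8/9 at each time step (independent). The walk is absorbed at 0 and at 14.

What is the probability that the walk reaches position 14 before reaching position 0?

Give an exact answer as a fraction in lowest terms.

Biased walk: p = 1/9, q = 8/9, r = q/p = 8
Gambler's ruin: P(hit 14 before 0 | start at 11) = (1 - r^a)/(1 - r^N)
r^11 = 8589934592; r^14 = 4398046511104
P = (1 - 8589934592) / (1 - 4398046511104) = -8589934591 / -4398046511103 = 1227133513/628292358729

Answer: 1227133513/628292358729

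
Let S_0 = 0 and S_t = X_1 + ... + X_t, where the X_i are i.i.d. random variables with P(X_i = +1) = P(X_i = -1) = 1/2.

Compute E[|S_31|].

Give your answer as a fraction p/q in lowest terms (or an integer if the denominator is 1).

S_31 takes values m ≡ 1 (mod 2) with |m| ≤ 31; P(S_31=m) = C(31,(31+m)/2)/2^31.
Total paths: 2^31 = 2147483648
Distribution: P(S=-31)=1/2147483648, P(S=-29)=31/2147483648, P(S=-27)=465/2147483648, P(S=-25)=4495/2147483648, P(S=-23)=31465/2147483648, P(S=-21)=169911/2147483648, P(S=-19)=736281/2147483648, P(S=-17)=2629575/2147483648, P(S=-15)=7888725/2147483648, P(S=-13)=20160075/2147483648, P(S=-11)=44352165/2147483648, P(S=-9)=84672315/2147483648, P(S=-7)=141120525/2147483648, P(S=-5)=206253075/2147483648, P(S=-3)=265182525/2147483648, P(S=-1)=300540195/2147483648, P(S=1)=300540195/2147483648, P(S=3)=265182525/2147483648, P(S=5)=206253075/2147483648, P(S=7)=141120525/2147483648, P(S=9)=84672315/2147483648, P(S=11)=44352165/2147483648, P(S=13)=20160075/2147483648, P(S=15)=7888725/2147483648, P(S=17)=2629575/2147483648, P(S=19)=736281/2147483648, P(S=21)=169911/2147483648, P(S=23)=31465/2147483648, P(S=25)=4495/2147483648, P(S=27)=465/2147483648, P(S=29)=31/2147483648, P(S=31)=1/2147483648
E[|S_31|] = Σ_m |m|·P(S_31=m) = 9617286240/2147483648 = 300540195/67108864

Answer: 300540195/67108864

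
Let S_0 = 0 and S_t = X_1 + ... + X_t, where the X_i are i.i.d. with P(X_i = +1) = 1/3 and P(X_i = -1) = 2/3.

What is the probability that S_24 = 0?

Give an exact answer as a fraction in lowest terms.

To be at 0 after 24 steps: need exactly 12 steps of +1 and 12 of -1.
Number of such sequences: C(24,12) = 2704156
Each has probability (1/3)^12 · (2/3)^12 = 4096/282429536481
P = 2704156 · 4096/282429536481 = 11076222976/282429536481

Answer: 11076222976/282429536481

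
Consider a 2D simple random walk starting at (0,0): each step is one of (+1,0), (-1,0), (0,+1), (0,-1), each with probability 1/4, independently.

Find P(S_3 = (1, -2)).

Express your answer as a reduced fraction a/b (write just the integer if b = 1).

Let h be the number of horizontal steps (so 3-h are vertical). To end at (1,-2) need (h+1)/2 right-steps and ((3-h)-2)/2 up-steps.
Sum over h with 1 ≤ h ≤ 1, h ≡ 1 (mod 2), 3-h ≡ 0 (mod 2):
h=1: C(3,1)·C(1,1)·C(2,0) = 3·1·1 = 3
Total favorable: 3
Total paths: 4^3 = 64
P = 3/64 = 3/64

Answer: 3/64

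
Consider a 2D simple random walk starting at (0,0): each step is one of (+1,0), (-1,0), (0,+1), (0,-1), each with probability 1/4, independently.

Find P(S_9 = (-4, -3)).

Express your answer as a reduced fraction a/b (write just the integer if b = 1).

Answer: 567/131072

Derivation:
Let h be the number of horizontal steps (so 9-h are vertical). To end at (-4,-3) need (h-4)/2 right-steps and ((9-h)-3)/2 up-steps.
Sum over h with 4 ≤ h ≤ 6, h ≡ 0 (mod 2), 9-h ≡ 1 (mod 2):
h=4: C(9,4)·C(4,0)·C(5,1) = 126·1·5 = 630
h=6: C(9,6)·C(6,1)·C(3,0) = 84·6·1 = 504
Total favorable: 1134
Total paths: 4^9 = 262144
P = 1134/262144 = 567/131072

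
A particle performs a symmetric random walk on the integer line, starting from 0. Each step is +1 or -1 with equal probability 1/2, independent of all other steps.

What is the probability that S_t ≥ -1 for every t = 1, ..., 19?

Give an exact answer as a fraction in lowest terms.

Let f(t,s) = #length-t paths at position s with S_1..S_t all ≥ -1.
f(t,s) = f(t-1,s-1) + f(t-1,s+1) for s ≥ -1; f(t,s) = 0 for s < -1.
t=0: f(0,0)=1
t=1: f(1,-1)=1 f(1,1)=1
t=2: f(2,0)=2 f(2,2)=1
t=3: f(3,-1)=2 f(3,1)=3 f(3,3)=1
t=4: f(4,0)=5 f(4,2)=4 f(4,4)=1
t=5: f(5,-1)=5 f(5,1)=9 f(5,3)=5 f(5,5)=1
t=6: f(6,0)=14 f(6,2)=14 f(6,4)=6 f(6,6)=1
t=7: f(7,-1)=14 f(7,1)=28 f(7,3)=20 f(7,5)=7 f(7,7)=1
t=8: f(8,0)=42 f(8,2)=48 f(8,4)=27 f(8,6)=8 f(8,8)=1
t=9: f(9,-1)=42 f(9,1)=90 f(9,3)=75 f(9,5)=35 f(9,7)=9 f(9,9)=1
t=10: f(10,0)=132 f(10,2)=165 f(10,4)=110 f(10,6)=44 f(10,8)=10 f(10,10)=1
t=11: f(11,-1)=132 f(11,1)=297 f(11,3)=275 f(11,5)=154 f(11,7)=54 f(11,9)=11 f(11,11)=1
t=12: f(12,0)=429 f(12,2)=572 f(12,4)=429 f(12,6)=208 f(12,8)=65 f(12,10)=12 f(12,12)=1
t=13: f(13,-1)=429 f(13,1)=1001 f(13,3)=1001 f(13,5)=637 f(13,7)=273 f(13,9)=77 f(13,11)=13 f(13,13)=1
t=14: f(14,0)=1430 f(14,2)=2002 f(14,4)=1638 f(14,6)=910 f(14,8)=350 f(14,10)=90 f(14,12)=14 f(14,14)=1
t=15: f(15,-1)=1430 f(15,1)=3432 f(15,3)=3640 f(15,5)=2548 f(15,7)=1260 f(15,9)=440 f(15,11)=104 f(15,13)=15 f(15,15)=1
t=16: f(16,0)=4862 f(16,2)=7072 f(16,4)=6188 f(16,6)=3808 f(16,8)=1700 f(16,10)=544 f(16,12)=119 f(16,14)=16 f(16,16)=1
t=17: f(17,-1)=4862 f(17,1)=11934 f(17,3)=13260 f(17,5)=9996 f(17,7)=5508 f(17,9)=2244 f(17,11)=663 f(17,13)=135 f(17,15)=17 f(17,17)=1
t=18: f(18,0)=16796 f(18,2)=25194 f(18,4)=23256 f(18,6)=15504 f(18,8)=7752 f(18,10)=2907 f(18,12)=798 f(18,14)=152 f(18,16)=18 f(18,18)=1
t=19: f(19,-1)=16796 f(19,1)=41990 f(19,3)=48450 f(19,5)=38760 f(19,7)=23256 f(19,9)=10659 f(19,11)=3705 f(19,13)=950 f(19,15)=170 f(19,17)=19 f(19,19)=1
Σ_s f(19,s) = 184756
P = 184756/524288 = 46189/131072

Answer: 46189/131072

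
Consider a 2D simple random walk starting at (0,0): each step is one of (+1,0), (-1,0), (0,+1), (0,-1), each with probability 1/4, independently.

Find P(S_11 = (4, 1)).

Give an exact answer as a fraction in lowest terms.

Let h be the number of horizontal steps (so 11-h are vertical). To end at (4,1) need (h+4)/2 right-steps and ((11-h)+1)/2 up-steps.
Sum over h with 4 ≤ h ≤ 10, h ≡ 0 (mod 2), 11-h ≡ 1 (mod 2):
h=4: C(11,4)·C(4,4)·C(7,4) = 330·1·35 = 11550
h=6: C(11,6)·C(6,5)·C(5,3) = 462·6·10 = 27720
h=8: C(11,8)·C(8,6)·C(3,2) = 165·28·3 = 13860
h=10: C(11,10)·C(10,7)·C(1,1) = 11·120·1 = 1320
Total favorable: 54450
Total paths: 4^11 = 4194304
P = 54450/4194304 = 27225/2097152

Answer: 27225/2097152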